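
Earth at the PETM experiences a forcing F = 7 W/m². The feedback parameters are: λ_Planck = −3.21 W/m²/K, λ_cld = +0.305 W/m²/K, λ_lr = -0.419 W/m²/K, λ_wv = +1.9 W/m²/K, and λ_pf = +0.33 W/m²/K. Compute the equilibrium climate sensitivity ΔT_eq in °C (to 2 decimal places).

6.40 °C

Net feedback parameter λ = (−3.21) + (+0.305) + (-0.419) + (+1.9) + (+0.33) = -1.094 W/m²/K.
ΔT = −F/λ = −7/(-1.094) = 6.40 °C.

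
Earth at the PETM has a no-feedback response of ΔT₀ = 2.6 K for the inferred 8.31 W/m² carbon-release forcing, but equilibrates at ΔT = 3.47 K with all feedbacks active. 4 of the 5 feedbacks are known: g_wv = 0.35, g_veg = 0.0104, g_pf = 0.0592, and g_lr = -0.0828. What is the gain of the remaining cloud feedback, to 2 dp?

Amplification A = ΔT/ΔT₀ = 3.47/2.6 = 1.335.
Total gain g = 1 − 1/A = 1 − 1/1.335 = 0.2509.
Known gains sum to 0.35 + 0.0104 + 0.0592 − 0.0828 = 0.3368.
g_cld = 0.2509 − 0.3368 = -0.09.

-0.09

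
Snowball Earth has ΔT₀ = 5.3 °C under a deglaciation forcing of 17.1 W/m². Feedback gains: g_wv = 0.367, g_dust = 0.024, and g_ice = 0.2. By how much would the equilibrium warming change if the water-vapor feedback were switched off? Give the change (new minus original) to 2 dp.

-6.13 °C

Original: g = 0.591, ΔT = 5.3/(1−0.591) = 12.9584 °C.
Without water-vapor: g' = 0.224, ΔT' = 5.3/(1−0.224) = 6.8299 °C.
Change = 6.8299 − 12.9584 = -6.13 °C.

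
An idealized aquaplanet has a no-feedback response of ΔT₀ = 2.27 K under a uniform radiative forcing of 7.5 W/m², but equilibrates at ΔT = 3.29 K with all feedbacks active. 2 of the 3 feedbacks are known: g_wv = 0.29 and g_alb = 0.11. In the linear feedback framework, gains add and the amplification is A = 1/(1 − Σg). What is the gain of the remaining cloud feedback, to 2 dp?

Amplification A = ΔT/ΔT₀ = 3.29/2.27 = 1.449.
Total gain g = 1 − 1/A = 1 − 1/1.449 = 0.3099.
Known gains sum to 0.29 + 0.11 = 0.4.
g_cld = 0.3099 − 0.4 = -0.09.

-0.09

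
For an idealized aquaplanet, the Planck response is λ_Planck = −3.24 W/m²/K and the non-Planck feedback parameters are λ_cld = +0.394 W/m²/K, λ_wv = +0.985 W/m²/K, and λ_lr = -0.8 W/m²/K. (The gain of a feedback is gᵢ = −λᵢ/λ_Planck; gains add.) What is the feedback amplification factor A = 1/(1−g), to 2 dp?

Convert to gains: g_cld = 0.394/3.24 = 0.1216; g_wv = 0.985/3.24 = 0.304; g_lr = -0.8/3.24 = -0.2469.
Total gain g = 0.1787.
A = 1/(1 − 0.1787) = 1.22.

1.22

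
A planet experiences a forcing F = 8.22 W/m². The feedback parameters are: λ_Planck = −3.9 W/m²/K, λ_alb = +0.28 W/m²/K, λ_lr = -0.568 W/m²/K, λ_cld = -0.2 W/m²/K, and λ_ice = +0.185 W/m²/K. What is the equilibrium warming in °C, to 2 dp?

Net feedback parameter λ = (−3.9) + (+0.28) + (-0.568) + (-0.2) + (+0.185) = -4.203 W/m²/K.
ΔT = −F/λ = −8.22/(-4.203) = 1.96 °C.

1.96 °C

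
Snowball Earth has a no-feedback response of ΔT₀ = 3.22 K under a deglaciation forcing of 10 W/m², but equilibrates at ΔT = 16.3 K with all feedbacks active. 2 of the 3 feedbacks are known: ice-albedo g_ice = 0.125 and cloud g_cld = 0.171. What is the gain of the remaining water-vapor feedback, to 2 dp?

0.51

Amplification A = ΔT/ΔT₀ = 16.3/3.22 = 5.062.
Total gain g = 1 − 1/A = 1 − 1/5.062 = 0.8024.
Known gains sum to 0.125 + 0.171 = 0.296.
g_wv = 0.8024 − 0.296 = 0.51.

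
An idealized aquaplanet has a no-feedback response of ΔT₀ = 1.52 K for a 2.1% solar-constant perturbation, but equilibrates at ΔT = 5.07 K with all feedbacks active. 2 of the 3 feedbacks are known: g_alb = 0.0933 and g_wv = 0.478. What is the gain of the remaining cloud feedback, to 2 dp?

Amplification A = ΔT/ΔT₀ = 5.07/1.52 = 3.336.
Total gain g = 1 − 1/A = 1 − 1/3.336 = 0.7002.
Known gains sum to 0.0933 + 0.478 = 0.5713.
g_cld = 0.7002 − 0.5713 = 0.13.

0.13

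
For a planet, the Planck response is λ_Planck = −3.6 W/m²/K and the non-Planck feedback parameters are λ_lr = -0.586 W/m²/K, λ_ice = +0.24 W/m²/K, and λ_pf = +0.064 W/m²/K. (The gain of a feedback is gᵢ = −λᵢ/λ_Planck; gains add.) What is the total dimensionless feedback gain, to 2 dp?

Convert to gains: g_lr = -0.586/3.6 = -0.1628; g_ice = 0.24/3.6 = 0.06667; g_pf = 0.064/3.6 = 0.01778.
Total gain g = -0.07835.

-0.08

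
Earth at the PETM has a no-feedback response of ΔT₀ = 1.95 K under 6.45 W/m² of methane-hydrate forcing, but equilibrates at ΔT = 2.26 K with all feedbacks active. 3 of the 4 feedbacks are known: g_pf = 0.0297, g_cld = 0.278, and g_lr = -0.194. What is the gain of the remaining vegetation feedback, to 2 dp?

Amplification A = ΔT/ΔT₀ = 2.26/1.95 = 1.159.
Total gain g = 1 − 1/A = 1 − 1/1.159 = 0.1372.
Known gains sum to 0.0297 + 0.278 − 0.194 = 0.1137.
g_veg = 0.1372 − 0.1137 = 0.02.

0.02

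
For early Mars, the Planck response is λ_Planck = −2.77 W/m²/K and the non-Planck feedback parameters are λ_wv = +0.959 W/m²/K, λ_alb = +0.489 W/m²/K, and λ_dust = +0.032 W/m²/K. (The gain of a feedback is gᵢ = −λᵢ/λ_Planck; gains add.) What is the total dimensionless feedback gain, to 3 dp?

0.534

Convert to gains: g_wv = 0.959/2.77 = 0.3462; g_alb = 0.489/2.77 = 0.1765; g_dust = 0.032/2.77 = 0.01155.
Total gain g = 0.53425.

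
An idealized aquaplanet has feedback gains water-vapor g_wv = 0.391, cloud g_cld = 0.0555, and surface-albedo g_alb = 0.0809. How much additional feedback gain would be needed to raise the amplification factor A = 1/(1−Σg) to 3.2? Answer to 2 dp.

0.16

Current total gain = 0.5274.
Target gain for A = 3.2: g* = 1 − 1/3.2 = 0.6875.
Additional gain needed = 0.6875 − 0.5274 = 0.16.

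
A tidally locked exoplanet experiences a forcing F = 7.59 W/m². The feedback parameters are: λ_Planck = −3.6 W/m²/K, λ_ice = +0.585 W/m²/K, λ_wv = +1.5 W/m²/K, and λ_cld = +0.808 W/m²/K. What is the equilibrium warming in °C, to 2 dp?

Net feedback parameter λ = (−3.6) + (+0.585) + (+1.5) + (+0.808) = -0.707 W/m²/K.
ΔT = −F/λ = −7.59/(-0.707) = 10.74 °C.

10.74 °C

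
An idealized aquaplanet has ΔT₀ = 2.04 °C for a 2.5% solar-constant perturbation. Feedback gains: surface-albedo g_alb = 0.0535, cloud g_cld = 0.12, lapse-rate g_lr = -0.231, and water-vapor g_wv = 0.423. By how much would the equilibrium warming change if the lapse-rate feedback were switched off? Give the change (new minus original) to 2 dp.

1.84 °C

Original: g = 0.3655, ΔT = 2.04/(1−0.3655) = 3.2151 °C.
Without lapse-rate: g' = 0.5965, ΔT' = 2.04/(1−0.5965) = 5.0558 °C.
Change = 5.0558 − 3.2151 = 1.84 °C.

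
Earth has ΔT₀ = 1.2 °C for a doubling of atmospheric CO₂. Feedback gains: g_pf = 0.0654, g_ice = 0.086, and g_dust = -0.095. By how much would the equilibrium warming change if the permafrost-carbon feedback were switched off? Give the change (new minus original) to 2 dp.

Original: g = 0.0564, ΔT = 1.2/(1−0.0564) = 1.2717 °C.
Without permafrost-carbon: g' = -0.009, ΔT' = 1.2/(1+0.009) = 1.1893 °C.
Change = 1.1893 − 1.2717 = -0.08 °C.

-0.08 °C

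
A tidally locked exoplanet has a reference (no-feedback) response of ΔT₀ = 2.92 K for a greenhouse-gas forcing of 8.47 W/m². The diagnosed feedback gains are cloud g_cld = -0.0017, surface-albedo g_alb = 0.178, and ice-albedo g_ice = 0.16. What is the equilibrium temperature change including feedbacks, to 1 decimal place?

4.4 K

Total gain g = -0.0017 + 0.178 + 0.16 = 0.3363.
Amplification A = 1/(1 − 0.3363) = 1.507.
ΔT = 2.92 × 1.507 = 4.4 K.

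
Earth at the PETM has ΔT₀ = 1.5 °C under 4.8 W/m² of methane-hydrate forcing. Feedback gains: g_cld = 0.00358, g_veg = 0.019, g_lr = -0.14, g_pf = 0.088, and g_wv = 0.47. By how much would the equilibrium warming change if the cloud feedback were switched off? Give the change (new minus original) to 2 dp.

Original: g = 0.44058, ΔT = 1.5/(1−0.44058) = 2.6813 °C.
Without cloud: g' = 0.437, ΔT' = 1.5/(1−0.437) = 2.6643 °C.
Change = 2.6643 − 2.6813 = -0.02 °C.

-0.02 °C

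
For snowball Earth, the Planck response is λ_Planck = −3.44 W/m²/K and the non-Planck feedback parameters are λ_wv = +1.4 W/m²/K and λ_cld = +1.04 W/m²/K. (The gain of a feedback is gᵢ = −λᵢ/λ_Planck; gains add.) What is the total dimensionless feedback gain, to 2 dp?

0.71

Convert to gains: g_wv = 1.4/3.44 = 0.407; g_cld = 1.04/3.44 = 0.3023.
Total gain g = 0.7093.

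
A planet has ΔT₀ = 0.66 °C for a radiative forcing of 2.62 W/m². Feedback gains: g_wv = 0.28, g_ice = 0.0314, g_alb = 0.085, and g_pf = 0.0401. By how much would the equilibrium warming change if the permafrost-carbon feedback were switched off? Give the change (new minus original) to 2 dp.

-0.08 °C

Original: g = 0.4365, ΔT = 0.66/(1−0.4365) = 1.1713 °C.
Without permafrost-carbon: g' = 0.3964, ΔT' = 0.66/(1−0.3964) = 1.0934 °C.
Change = 1.0934 − 1.1713 = -0.08 °C.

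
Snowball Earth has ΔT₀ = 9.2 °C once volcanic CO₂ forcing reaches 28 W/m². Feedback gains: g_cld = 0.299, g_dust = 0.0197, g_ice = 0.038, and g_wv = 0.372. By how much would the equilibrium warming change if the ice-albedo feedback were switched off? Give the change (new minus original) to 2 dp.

Original: g = 0.7287, ΔT = 9.2/(1−0.7287) = 33.9108 °C.
Without ice-albedo: g' = 0.6907, ΔT' = 9.2/(1−0.6907) = 29.7446 °C.
Change = 29.7446 − 33.9108 = -4.17 °C.

-4.17 °C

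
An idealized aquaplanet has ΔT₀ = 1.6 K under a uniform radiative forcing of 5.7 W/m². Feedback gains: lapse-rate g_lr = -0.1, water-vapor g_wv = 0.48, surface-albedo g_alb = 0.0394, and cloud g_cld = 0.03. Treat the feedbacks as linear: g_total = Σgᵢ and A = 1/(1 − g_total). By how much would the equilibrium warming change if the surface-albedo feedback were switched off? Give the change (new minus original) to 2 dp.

Original: g = 0.4494, ΔT = 1.6/(1−0.4494) = 2.9059 K.
Without surface-albedo: g' = 0.41, ΔT' = 1.6/(1−0.41) = 2.7119 K.
Change = 2.7119 − 2.9059 = -0.19 K.

-0.19 K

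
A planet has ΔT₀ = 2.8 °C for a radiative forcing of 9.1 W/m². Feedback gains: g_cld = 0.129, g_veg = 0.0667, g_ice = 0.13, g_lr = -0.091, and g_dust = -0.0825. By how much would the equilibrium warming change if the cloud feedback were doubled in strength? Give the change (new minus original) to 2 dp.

0.59 °C

Original: g = 0.1522, ΔT = 2.8/(1−0.1522) = 3.3027 °C.
With doubled cloud: g' = 0.2812, ΔT' = 2.8/(1−0.2812) = 3.8954 °C.
Change = 3.8954 − 3.3027 = 0.59 °C.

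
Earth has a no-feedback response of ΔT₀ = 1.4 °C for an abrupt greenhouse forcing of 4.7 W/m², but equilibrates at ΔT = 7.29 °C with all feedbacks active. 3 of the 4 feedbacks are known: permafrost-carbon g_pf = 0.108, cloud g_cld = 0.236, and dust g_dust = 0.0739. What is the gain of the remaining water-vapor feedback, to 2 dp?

0.39

Amplification A = ΔT/ΔT₀ = 7.29/1.4 = 5.207.
Total gain g = 1 − 1/A = 1 − 1/5.207 = 0.808.
Known gains sum to 0.108 + 0.236 + 0.0739 = 0.4179.
g_wv = 0.808 − 0.4179 = 0.39.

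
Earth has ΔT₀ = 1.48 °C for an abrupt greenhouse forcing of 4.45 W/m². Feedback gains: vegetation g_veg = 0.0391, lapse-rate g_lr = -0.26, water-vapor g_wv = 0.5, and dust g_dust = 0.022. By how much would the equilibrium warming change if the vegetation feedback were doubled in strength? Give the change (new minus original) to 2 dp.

Original: g = 0.3011, ΔT = 1.48/(1−0.3011) = 2.1176 °C.
With doubled vegetation: g' = 0.3402, ΔT' = 1.48/(1−0.3402) = 2.2431 °C.
Change = 2.2431 − 2.1176 = 0.13 °C.

0.13 °C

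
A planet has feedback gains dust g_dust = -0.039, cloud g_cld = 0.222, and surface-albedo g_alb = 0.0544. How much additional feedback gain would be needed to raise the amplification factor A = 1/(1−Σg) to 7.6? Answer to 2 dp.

0.63

Current total gain = 0.2374.
Target gain for A = 7.6: g* = 1 − 1/7.6 = 0.8684.
Additional gain needed = 0.8684 − 0.2374 = 0.63.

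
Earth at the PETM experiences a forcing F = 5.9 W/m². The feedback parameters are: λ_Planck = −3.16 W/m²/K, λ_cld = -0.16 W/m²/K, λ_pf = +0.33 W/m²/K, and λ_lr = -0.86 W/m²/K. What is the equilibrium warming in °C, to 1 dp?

Net feedback parameter λ = (−3.16) + (-0.16) + (+0.33) + (-0.86) = -3.85 W/m²/K.
ΔT = −F/λ = −5.9/(-3.85) = 1.5 °C.

1.5 °C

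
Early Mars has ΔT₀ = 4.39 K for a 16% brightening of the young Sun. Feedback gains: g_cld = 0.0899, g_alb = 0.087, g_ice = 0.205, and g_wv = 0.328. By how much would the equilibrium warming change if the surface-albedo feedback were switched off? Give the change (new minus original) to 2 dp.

Original: g = 0.7099, ΔT = 4.39/(1−0.7099) = 15.1327 K.
Without surface-albedo: g' = 0.6229, ΔT' = 4.39/(1−0.6229) = 11.6415 K.
Change = 11.6415 − 15.1327 = -3.49 K.

-3.49 K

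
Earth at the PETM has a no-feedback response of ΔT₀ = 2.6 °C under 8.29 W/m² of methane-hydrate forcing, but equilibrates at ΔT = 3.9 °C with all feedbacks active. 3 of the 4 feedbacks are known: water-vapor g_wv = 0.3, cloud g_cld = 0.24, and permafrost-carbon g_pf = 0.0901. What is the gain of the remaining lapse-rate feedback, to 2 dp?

Amplification A = ΔT/ΔT₀ = 3.9/2.6 = 1.5.
Total gain g = 1 − 1/A = 1 − 1/1.5 = 0.3333.
Known gains sum to 0.3 + 0.24 + 0.0901 = 0.6301.
g_lr = 0.3333 − 0.6301 = -0.30.

-0.30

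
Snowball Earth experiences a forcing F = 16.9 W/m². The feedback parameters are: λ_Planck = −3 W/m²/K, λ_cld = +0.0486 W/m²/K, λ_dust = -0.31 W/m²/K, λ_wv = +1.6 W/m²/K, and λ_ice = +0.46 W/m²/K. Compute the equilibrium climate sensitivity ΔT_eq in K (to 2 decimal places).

Net feedback parameter λ = (−3) + (+0.0486) + (-0.31) + (+1.6) + (+0.46) = -1.2014 W/m²/K.
ΔT = −F/λ = −16.9/(-1.2014) = 14.07 K.

14.07 K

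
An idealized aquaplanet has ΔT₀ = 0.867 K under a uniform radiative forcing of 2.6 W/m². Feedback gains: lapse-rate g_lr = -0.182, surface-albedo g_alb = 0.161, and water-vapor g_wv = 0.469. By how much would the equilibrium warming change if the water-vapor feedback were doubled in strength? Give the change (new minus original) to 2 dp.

8.88 K

Original: g = 0.448, ΔT = 0.867/(1−0.448) = 1.5707 K.
With doubled water-vapor: g' = 0.917, ΔT' = 0.867/(1−0.917) = 10.4458 K.
Change = 10.4458 − 1.5707 = 8.88 K.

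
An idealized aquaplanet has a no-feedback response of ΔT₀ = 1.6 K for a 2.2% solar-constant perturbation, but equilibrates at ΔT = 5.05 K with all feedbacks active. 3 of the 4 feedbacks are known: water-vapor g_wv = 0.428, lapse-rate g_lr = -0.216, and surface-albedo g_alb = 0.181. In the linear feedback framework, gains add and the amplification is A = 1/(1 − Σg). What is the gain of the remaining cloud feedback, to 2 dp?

Amplification A = ΔT/ΔT₀ = 5.05/1.6 = 3.156.
Total gain g = 1 − 1/A = 1 − 1/3.156 = 0.6831.
Known gains sum to 0.428 − 0.216 + 0.181 = 0.393.
g_cld = 0.6831 − 0.393 = 0.29.

0.29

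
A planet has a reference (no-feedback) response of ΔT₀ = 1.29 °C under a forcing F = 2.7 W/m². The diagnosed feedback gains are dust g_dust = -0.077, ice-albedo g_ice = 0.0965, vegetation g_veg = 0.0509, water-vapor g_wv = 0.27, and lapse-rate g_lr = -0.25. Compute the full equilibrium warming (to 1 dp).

1.4 °C

Total gain g = -0.077 + 0.0965 + 0.0509 + 0.27 − 0.25 = 0.0904.
Amplification A = 1/(1 − 0.0904) = 1.099.
ΔT = 1.29 × 1.099 = 1.4 °C.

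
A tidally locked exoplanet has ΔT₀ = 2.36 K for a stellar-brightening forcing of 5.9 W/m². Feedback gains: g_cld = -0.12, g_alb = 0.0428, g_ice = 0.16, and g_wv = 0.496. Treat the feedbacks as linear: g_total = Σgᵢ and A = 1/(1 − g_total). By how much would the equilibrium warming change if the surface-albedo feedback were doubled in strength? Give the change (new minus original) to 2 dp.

Original: g = 0.5788, ΔT = 2.36/(1−0.5788) = 5.6030 K.
With doubled surface-albedo: g' = 0.6216, ΔT' = 2.36/(1−0.6216) = 6.2368 K.
Change = 6.2368 − 5.6030 = 0.63 K.

0.63 K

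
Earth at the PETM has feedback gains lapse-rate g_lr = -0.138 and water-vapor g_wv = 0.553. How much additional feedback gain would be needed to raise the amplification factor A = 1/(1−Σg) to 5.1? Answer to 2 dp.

Current total gain = 0.415.
Target gain for A = 5.1: g* = 1 − 1/5.1 = 0.8039.
Additional gain needed = 0.8039 − 0.415 = 0.39.

0.39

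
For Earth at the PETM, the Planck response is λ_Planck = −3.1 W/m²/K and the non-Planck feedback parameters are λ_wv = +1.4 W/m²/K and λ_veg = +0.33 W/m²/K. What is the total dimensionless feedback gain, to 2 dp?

0.56

Convert to gains: g_wv = 1.4/3.1 = 0.4516; g_veg = 0.33/3.1 = 0.1065.
Total gain g = 0.5581.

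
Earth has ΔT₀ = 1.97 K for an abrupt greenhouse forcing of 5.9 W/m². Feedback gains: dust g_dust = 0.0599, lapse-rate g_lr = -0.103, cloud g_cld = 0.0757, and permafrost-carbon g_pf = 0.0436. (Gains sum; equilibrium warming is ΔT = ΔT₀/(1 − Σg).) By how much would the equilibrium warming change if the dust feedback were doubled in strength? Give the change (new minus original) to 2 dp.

0.15 K

Original: g = 0.0762, ΔT = 1.97/(1−0.0762) = 2.1325 K.
With doubled dust: g' = 0.1361, ΔT' = 1.97/(1−0.1361) = 2.2804 K.
Change = 2.2804 − 2.1325 = 0.15 K.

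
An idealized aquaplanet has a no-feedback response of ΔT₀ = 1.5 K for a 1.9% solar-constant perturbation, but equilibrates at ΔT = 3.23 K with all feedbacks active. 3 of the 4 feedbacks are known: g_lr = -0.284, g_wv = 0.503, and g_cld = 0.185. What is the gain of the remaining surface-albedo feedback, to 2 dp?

Amplification A = ΔT/ΔT₀ = 3.23/1.5 = 2.153.
Total gain g = 1 − 1/A = 1 − 1/2.153 = 0.5355.
Known gains sum to -0.284 + 0.503 + 0.185 = 0.404.
g_alb = 0.5355 − 0.404 = 0.13.

0.13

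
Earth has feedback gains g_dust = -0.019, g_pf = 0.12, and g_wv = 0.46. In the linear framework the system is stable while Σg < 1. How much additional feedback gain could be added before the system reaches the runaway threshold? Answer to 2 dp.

0.44

Current total gain = -0.019 + 0.12 + 0.46 = 0.561.
Margin to runaway = 1 − 0.561 = 0.44.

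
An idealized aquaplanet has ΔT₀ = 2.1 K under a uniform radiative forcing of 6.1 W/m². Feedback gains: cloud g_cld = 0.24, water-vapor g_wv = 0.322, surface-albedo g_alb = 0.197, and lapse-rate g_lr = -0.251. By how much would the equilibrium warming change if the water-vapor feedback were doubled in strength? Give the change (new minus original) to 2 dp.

8.08 K

Original: g = 0.508, ΔT = 2.1/(1−0.508) = 4.2683 K.
With doubled water-vapor: g' = 0.83, ΔT' = 2.1/(1−0.83) = 12.3529 K.
Change = 12.3529 − 4.2683 = 8.08 K.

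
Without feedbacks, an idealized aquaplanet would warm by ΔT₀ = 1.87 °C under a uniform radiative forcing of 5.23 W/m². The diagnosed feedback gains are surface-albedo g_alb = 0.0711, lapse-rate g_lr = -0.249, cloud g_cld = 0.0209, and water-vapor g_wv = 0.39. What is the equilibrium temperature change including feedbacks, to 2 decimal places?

2.44 °C

Total gain g = 0.0711 − 0.249 + 0.0209 + 0.39 = 0.233.
Amplification A = 1/(1 − 0.233) = 1.304.
ΔT = 1.87 × 1.304 = 2.44 °C.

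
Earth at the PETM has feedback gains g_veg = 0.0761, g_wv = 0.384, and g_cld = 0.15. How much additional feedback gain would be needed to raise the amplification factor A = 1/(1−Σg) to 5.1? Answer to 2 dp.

0.19

Current total gain = 0.6101.
Target gain for A = 5.1: g* = 1 − 1/5.1 = 0.8039.
Additional gain needed = 0.8039 − 0.6101 = 0.19.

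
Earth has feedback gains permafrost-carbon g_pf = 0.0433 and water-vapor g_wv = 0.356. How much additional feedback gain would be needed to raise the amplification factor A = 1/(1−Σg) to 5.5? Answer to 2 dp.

0.42

Current total gain = 0.3993.
Target gain for A = 5.5: g* = 1 − 1/5.5 = 0.8182.
Additional gain needed = 0.8182 − 0.3993 = 0.42.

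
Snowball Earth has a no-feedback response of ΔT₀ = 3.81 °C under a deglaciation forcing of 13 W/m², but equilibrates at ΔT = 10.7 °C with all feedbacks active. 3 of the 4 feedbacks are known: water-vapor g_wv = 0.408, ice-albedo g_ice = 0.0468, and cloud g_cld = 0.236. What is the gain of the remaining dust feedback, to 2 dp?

Amplification A = ΔT/ΔT₀ = 10.7/3.81 = 2.808.
Total gain g = 1 − 1/A = 1 − 1/2.808 = 0.6439.
Known gains sum to 0.408 + 0.0468 + 0.236 = 0.6908.
g_dust = 0.6439 − 0.6908 = -0.05.

-0.05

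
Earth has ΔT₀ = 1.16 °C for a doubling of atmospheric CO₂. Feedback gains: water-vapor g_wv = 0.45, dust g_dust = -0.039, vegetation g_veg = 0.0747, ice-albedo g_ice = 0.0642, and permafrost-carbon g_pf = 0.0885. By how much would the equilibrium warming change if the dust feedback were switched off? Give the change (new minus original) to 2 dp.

Original: g = 0.6384, ΔT = 1.16/(1−0.6384) = 3.2080 °C.
Without dust: g' = 0.6774, ΔT' = 1.16/(1−0.6774) = 3.5958 °C.
Change = 3.5958 − 3.2080 = 0.39 °C.

0.39 °C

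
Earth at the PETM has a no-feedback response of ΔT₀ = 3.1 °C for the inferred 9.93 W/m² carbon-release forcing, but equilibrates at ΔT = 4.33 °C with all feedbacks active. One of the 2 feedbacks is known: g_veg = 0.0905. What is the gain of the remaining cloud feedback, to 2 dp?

0.19

Amplification A = ΔT/ΔT₀ = 4.33/3.1 = 1.397.
Total gain g = 1 − 1/A = 1 − 1/1.397 = 0.2842.
The known gain is 0.0905.
g_cld = 0.2842 − 0.0905 = 0.19.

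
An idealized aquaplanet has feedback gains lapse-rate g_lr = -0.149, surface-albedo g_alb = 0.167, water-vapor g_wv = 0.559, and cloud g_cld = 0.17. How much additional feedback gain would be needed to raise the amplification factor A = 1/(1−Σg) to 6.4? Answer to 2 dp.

Current total gain = 0.747.
Target gain for A = 6.4: g* = 1 − 1/6.4 = 0.8438.
Additional gain needed = 0.8438 − 0.747 = 0.10.

0.10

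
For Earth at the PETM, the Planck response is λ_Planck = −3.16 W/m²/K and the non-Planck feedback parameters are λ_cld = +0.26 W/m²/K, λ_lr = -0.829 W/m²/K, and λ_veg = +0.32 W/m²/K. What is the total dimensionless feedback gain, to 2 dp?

-0.08

Convert to gains: g_cld = 0.26/3.16 = 0.08228; g_lr = -0.829/3.16 = -0.2623; g_veg = 0.32/3.16 = 0.1013.
Total gain g = -0.07872.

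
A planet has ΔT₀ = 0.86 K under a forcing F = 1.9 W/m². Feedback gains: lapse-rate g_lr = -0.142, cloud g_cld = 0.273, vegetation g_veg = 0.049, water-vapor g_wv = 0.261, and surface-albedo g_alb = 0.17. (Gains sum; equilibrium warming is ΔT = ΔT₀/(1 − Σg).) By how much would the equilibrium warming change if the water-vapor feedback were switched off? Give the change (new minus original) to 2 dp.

-0.89 K

Original: g = 0.611, ΔT = 0.86/(1−0.611) = 2.2108 K.
Without water-vapor: g' = 0.35, ΔT' = 0.86/(1−0.35) = 1.3231 K.
Change = 1.3231 − 2.2108 = -0.89 K.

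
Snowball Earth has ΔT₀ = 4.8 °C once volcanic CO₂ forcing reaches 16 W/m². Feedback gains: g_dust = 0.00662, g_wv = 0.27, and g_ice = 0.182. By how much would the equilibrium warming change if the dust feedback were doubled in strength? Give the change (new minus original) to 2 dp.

Original: g = 0.45862, ΔT = 4.8/(1−0.45862) = 8.8662 °C.
With doubled dust: g' = 0.46524, ΔT' = 4.8/(1−0.46524) = 8.9760 °C.
Change = 8.9760 − 8.8662 = 0.11 °C.

0.11 °C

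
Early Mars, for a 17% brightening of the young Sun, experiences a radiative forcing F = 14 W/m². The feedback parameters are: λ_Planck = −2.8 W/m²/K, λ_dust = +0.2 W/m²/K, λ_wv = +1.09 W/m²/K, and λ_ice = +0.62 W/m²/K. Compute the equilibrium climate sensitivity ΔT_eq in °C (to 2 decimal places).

Net feedback parameter λ = (−2.8) + (+0.2) + (+1.09) + (+0.62) = -0.89 W/m²/K.
ΔT = −F/λ = −14/(-0.89) = 15.73 °C.

15.73 °C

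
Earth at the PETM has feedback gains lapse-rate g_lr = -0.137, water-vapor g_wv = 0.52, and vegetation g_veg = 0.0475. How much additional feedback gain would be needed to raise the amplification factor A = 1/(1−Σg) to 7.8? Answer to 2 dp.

0.44

Current total gain = 0.4305.
Target gain for A = 7.8: g* = 1 − 1/7.8 = 0.8718.
Additional gain needed = 0.8718 − 0.4305 = 0.44.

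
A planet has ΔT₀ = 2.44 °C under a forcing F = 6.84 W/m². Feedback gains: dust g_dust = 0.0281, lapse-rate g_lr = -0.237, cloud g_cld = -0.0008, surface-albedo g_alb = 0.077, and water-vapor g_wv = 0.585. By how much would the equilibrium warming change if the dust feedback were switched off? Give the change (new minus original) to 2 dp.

-0.22 °C

Original: g = 0.4523, ΔT = 2.44/(1−0.4523) = 4.4550 °C.
Without dust: g' = 0.4242, ΔT' = 2.44/(1−0.4242) = 4.2376 °C.
Change = 4.2376 − 4.4550 = -0.22 °C.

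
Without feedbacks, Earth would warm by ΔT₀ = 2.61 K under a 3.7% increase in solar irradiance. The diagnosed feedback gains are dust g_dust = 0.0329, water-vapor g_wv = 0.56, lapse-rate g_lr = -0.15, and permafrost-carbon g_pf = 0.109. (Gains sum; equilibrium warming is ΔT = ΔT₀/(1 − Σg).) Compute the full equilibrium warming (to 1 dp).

Total gain g = 0.0329 + 0.56 − 0.15 + 0.109 = 0.5519.
Amplification A = 1/(1 − 0.5519) = 2.232.
ΔT = 2.61 × 2.232 = 5.8 K.

5.8 K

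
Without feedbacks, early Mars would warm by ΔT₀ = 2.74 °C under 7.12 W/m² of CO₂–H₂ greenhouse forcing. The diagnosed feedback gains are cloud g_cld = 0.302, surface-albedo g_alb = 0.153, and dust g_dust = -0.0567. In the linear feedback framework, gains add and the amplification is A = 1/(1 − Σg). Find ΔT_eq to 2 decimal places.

Total gain g = 0.302 + 0.153 − 0.0567 = 0.3983.
Amplification A = 1/(1 − 0.3983) = 1.662.
ΔT = 2.74 × 1.662 = 4.55 °C.

4.55 °C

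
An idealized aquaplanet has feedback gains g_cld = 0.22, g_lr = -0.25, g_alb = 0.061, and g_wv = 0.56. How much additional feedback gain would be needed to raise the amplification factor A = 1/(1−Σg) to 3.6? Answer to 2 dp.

Current total gain = 0.591.
Target gain for A = 3.6: g* = 1 − 1/3.6 = 0.7222.
Additional gain needed = 0.7222 − 0.591 = 0.13.

0.13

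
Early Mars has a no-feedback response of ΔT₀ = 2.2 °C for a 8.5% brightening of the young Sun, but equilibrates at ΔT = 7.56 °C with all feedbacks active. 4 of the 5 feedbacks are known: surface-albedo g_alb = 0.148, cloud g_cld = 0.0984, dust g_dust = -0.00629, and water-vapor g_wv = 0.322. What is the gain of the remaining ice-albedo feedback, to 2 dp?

Amplification A = ΔT/ΔT₀ = 7.56/2.2 = 3.436.
Total gain g = 1 − 1/A = 1 − 1/3.436 = 0.709.
Known gains sum to 0.148 + 0.0984 − 0.00629 + 0.322 = 0.56211.
g_ice = 0.709 − 0.56211 = 0.15.

0.15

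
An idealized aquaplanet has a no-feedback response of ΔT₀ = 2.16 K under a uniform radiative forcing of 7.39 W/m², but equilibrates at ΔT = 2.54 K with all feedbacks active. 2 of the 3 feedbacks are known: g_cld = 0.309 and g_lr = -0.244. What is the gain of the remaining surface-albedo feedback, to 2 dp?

0.08

Amplification A = ΔT/ΔT₀ = 2.54/2.16 = 1.176.
Total gain g = 1 − 1/A = 1 − 1/1.176 = 0.1497.
Known gains sum to 0.309 − 0.244 = 0.065.
g_alb = 0.1497 − 0.065 = 0.08.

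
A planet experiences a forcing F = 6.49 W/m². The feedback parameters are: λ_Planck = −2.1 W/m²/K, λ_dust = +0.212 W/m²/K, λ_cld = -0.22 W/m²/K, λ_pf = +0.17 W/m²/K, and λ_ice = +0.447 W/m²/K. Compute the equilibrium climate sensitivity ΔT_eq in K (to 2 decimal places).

Net feedback parameter λ = (−2.1) + (+0.212) + (-0.22) + (+0.17) + (+0.447) = -1.491 W/m²/K.
ΔT = −F/λ = −6.49/(-1.491) = 4.35 K.

4.35 K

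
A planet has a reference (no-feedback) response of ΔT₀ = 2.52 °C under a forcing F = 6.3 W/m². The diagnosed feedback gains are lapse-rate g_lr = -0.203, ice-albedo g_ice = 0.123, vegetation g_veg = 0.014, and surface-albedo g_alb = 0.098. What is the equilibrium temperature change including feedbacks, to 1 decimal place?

Total gain g = -0.203 + 0.123 + 0.014 + 0.098 = 0.032.
Amplification A = 1/(1 − 0.032) = 1.033.
ΔT = 2.52 × 1.033 = 2.6 °C.

2.6 °C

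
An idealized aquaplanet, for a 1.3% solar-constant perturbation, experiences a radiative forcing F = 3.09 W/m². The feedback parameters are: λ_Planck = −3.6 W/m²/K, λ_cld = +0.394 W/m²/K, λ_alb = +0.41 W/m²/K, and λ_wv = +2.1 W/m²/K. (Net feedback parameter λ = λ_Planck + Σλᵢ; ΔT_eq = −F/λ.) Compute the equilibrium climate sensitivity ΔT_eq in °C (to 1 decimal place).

Net feedback parameter λ = (−3.6) + (+0.394) + (+0.41) + (+2.1) = -0.696 W/m²/K.
ΔT = −F/λ = −3.09/(-0.696) = 4.4 °C.

4.4 °C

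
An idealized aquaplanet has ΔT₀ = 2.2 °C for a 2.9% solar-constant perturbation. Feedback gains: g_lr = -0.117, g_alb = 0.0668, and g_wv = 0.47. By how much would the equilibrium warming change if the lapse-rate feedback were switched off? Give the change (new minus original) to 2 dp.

Original: g = 0.4198, ΔT = 2.2/(1−0.4198) = 3.7918 °C.
Without lapse-rate: g' = 0.5368, ΔT' = 2.2/(1−0.5368) = 4.7496 °C.
Change = 4.7496 − 3.7918 = 0.96 °C.

0.96 °C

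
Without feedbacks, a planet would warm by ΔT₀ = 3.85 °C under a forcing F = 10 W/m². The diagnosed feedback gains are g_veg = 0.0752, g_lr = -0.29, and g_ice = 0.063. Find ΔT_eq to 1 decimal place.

3.3 °C

Total gain g = 0.0752 − 0.29 + 0.063 = -0.1518.
Amplification A = 1/(1 + 0.1518) = 0.8682.
ΔT = 3.85 × 0.8682 = 3.3 °C.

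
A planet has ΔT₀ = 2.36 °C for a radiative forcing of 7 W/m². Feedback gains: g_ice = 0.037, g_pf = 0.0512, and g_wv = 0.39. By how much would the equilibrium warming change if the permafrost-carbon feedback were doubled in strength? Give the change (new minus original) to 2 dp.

0.49 °C

Original: g = 0.4782, ΔT = 2.36/(1−0.4782) = 4.5228 °C.
With doubled permafrost-carbon: g' = 0.5294, ΔT' = 2.36/(1−0.5294) = 5.0149 °C.
Change = 5.0149 − 4.5228 = 0.49 °C.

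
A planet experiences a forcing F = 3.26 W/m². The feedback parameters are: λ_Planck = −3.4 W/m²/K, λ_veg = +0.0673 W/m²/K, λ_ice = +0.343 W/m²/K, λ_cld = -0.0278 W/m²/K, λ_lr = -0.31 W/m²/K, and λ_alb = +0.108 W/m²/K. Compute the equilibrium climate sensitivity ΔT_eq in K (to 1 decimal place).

1.0 K

Net feedback parameter λ = (−3.4) + (+0.0673) + (+0.343) + (-0.0278) + (-0.31) + (+0.108) = -3.2195 W/m²/K.
ΔT = −F/λ = −3.26/(-3.2195) = 1.0 K.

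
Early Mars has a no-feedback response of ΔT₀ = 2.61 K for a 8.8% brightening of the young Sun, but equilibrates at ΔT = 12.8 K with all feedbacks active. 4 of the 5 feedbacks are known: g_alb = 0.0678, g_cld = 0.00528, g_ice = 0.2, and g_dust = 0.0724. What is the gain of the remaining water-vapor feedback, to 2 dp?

Amplification A = ΔT/ΔT₀ = 12.8/2.61 = 4.904.
Total gain g = 1 − 1/A = 1 − 1/4.904 = 0.7961.
Known gains sum to 0.0678 + 0.00528 + 0.2 + 0.0724 = 0.34548.
g_wv = 0.7961 − 0.34548 = 0.45.

0.45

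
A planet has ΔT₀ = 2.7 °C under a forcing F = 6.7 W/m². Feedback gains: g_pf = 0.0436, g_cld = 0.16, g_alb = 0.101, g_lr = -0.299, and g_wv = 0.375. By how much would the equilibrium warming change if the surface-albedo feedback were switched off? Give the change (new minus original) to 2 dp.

-0.61 °C

Original: g = 0.3806, ΔT = 2.7/(1−0.3806) = 4.3591 °C.
Without surface-albedo: g' = 0.2796, ΔT' = 2.7/(1−0.2796) = 3.7479 °C.
Change = 3.7479 − 4.3591 = -0.61 °C.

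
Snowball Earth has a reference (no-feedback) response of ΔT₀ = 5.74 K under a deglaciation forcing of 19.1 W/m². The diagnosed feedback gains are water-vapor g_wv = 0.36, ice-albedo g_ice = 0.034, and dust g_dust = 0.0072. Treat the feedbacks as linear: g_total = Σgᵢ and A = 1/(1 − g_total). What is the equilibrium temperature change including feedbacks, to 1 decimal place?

9.6 K

Total gain g = 0.36 + 0.034 + 0.0072 = 0.4012.
Amplification A = 1/(1 − 0.4012) = 1.67.
ΔT = 5.74 × 1.67 = 9.6 K.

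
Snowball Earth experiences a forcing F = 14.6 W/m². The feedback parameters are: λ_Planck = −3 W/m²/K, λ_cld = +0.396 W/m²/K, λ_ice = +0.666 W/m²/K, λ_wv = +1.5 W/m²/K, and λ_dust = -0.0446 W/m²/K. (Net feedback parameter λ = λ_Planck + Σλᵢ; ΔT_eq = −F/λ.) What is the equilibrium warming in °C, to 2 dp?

30.25 °C

Net feedback parameter λ = (−3) + (+0.396) + (+0.666) + (+1.5) + (-0.0446) = -0.4826 W/m²/K.
ΔT = −F/λ = −14.6/(-0.4826) = 30.25 °C.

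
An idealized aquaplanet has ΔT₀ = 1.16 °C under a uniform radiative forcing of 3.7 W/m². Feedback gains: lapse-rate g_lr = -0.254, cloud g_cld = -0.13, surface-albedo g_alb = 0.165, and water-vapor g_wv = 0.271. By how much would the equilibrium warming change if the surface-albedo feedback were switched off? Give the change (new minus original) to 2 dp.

Original: g = 0.052, ΔT = 1.16/(1−0.052) = 1.2236 °C.
Without surface-albedo: g' = -0.113, ΔT' = 1.16/(1+0.113) = 1.0422 °C.
Change = 1.0422 − 1.2236 = -0.18 °C.

-0.18 °C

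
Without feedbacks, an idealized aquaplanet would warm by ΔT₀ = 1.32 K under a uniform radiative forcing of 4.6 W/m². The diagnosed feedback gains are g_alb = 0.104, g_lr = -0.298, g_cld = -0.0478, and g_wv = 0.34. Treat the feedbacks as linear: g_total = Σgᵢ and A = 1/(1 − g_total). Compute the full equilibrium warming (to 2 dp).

1.46 K

Total gain g = 0.104 − 0.298 − 0.0478 + 0.34 = 0.0982.
Amplification A = 1/(1 − 0.0982) = 1.109.
ΔT = 1.32 × 1.109 = 1.46 K.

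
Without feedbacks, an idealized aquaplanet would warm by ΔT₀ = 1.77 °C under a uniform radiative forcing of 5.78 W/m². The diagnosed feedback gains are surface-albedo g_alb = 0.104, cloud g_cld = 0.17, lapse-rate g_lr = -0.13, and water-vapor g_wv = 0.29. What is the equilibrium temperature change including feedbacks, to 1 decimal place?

3.1 °C

Total gain g = 0.104 + 0.17 − 0.13 + 0.29 = 0.434.
Amplification A = 1/(1 − 0.434) = 1.767.
ΔT = 1.77 × 1.767 = 3.1 °C.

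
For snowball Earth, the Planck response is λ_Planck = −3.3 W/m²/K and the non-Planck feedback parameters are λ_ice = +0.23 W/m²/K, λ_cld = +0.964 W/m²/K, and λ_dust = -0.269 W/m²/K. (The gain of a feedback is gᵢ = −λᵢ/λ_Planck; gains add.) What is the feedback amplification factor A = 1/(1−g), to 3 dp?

Convert to gains: g_ice = 0.23/3.3 = 0.0697; g_cld = 0.964/3.3 = 0.2921; g_dust = -0.269/3.3 = -0.08152.
Total gain g = 0.28028.
A = 1/(1 − 0.28028) = 1.389.

1.389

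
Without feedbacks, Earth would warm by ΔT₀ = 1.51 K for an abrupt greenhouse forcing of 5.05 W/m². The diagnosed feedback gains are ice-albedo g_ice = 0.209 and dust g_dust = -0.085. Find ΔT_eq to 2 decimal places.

Total gain g = 0.209 − 0.085 = 0.124.
Amplification A = 1/(1 − 0.124) = 1.142.
ΔT = 1.51 × 1.142 = 1.72 K.

1.72 K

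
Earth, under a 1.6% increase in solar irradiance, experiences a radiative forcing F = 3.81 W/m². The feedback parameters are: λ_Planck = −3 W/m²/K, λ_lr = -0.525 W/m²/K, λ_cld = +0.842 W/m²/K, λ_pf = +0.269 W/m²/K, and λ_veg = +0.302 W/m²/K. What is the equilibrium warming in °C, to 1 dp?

Net feedback parameter λ = (−3) + (-0.525) + (+0.842) + (+0.269) + (+0.302) = -2.112 W/m²/K.
ΔT = −F/λ = −3.81/(-2.112) = 1.8 °C.

1.8 °C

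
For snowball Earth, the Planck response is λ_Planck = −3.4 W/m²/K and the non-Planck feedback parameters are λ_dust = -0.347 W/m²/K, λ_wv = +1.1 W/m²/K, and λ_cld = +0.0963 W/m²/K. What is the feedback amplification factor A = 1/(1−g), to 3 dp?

1.333

Convert to gains: g_dust = -0.347/3.4 = -0.1021; g_wv = 1.1/3.4 = 0.3235; g_cld = 0.0963/3.4 = 0.02832.
Total gain g = 0.24972.
A = 1/(1 − 0.24972) = 1.333.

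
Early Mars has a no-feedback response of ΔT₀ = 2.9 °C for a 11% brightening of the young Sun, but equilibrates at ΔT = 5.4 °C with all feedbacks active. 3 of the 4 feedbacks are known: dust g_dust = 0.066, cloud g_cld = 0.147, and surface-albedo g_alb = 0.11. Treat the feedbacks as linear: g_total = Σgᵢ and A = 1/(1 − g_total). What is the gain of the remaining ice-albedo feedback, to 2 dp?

0.14

Amplification A = ΔT/ΔT₀ = 5.4/2.9 = 1.862.
Total gain g = 1 − 1/A = 1 − 1/1.862 = 0.4629.
Known gains sum to 0.066 + 0.147 + 0.11 = 0.323.
g_ice = 0.4629 − 0.323 = 0.14.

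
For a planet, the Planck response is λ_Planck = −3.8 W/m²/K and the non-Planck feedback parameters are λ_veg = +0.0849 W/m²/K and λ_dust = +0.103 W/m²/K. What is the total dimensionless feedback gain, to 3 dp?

Convert to gains: g_veg = 0.0849/3.8 = 0.02234; g_dust = 0.103/3.8 = 0.02711.
Total gain g = 0.04945.

0.049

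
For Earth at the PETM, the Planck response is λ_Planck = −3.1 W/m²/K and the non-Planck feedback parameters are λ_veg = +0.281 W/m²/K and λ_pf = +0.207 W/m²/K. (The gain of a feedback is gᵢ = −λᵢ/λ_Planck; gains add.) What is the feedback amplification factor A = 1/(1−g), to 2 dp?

Convert to gains: g_veg = 0.281/3.1 = 0.09065; g_pf = 0.207/3.1 = 0.06677.
Total gain g = 0.15742.
A = 1/(1 − 0.15742) = 1.19.

1.19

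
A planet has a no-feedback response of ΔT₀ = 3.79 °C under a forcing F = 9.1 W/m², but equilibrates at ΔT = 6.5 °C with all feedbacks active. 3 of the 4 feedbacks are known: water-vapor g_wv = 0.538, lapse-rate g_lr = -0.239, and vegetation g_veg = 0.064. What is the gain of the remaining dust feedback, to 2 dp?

0.05

Amplification A = ΔT/ΔT₀ = 6.5/3.79 = 1.715.
Total gain g = 1 − 1/A = 1 − 1/1.715 = 0.4169.
Known gains sum to 0.538 − 0.239 + 0.064 = 0.363.
g_dust = 0.4169 − 0.363 = 0.05.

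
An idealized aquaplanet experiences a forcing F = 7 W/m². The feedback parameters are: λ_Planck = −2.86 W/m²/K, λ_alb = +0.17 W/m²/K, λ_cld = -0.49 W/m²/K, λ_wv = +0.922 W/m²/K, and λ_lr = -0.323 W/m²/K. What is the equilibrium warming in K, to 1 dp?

2.7 K

Net feedback parameter λ = (−2.86) + (+0.17) + (-0.49) + (+0.922) + (-0.323) = -2.581 W/m²/K.
ΔT = −F/λ = −7/(-2.581) = 2.7 K.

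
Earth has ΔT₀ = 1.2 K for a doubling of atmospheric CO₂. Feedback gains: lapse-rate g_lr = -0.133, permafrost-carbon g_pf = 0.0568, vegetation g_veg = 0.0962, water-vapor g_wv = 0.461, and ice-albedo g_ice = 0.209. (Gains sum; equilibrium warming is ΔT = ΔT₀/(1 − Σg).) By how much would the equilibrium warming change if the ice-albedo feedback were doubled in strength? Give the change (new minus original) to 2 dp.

8.01 K

Original: g = 0.69, ΔT = 1.2/(1−0.69) = 3.8710 K.
With doubled ice-albedo: g' = 0.899, ΔT' = 1.2/(1−0.899) = 11.8812 K.
Change = 11.8812 − 3.8710 = 8.01 K.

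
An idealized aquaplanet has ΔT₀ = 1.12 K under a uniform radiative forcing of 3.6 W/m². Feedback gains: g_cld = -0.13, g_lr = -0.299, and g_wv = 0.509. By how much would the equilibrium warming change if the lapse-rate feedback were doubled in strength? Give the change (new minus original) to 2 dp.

-0.30 K

Original: g = 0.08, ΔT = 1.12/(1−0.08) = 1.2174 K.
With doubled lapse-rate: g' = -0.219, ΔT' = 1.12/(1+0.219) = 0.9188 K.
Change = 0.9188 − 1.2174 = -0.30 K.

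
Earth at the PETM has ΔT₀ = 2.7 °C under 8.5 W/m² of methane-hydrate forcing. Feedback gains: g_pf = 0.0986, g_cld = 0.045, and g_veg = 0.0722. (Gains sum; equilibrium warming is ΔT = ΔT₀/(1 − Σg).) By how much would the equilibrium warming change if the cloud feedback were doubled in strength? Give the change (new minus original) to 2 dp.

Original: g = 0.2158, ΔT = 2.7/(1−0.2158) = 3.4430 °C.
With doubled cloud: g' = 0.2608, ΔT' = 2.7/(1−0.2608) = 3.6526 °C.
Change = 3.6526 − 3.4430 = 0.21 °C.

0.21 °C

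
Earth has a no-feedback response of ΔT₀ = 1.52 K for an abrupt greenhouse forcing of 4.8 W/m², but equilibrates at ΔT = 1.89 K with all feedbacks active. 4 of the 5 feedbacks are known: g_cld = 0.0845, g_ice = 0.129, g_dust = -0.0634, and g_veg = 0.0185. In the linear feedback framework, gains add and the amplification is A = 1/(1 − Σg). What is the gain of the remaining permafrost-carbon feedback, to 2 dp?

0.03

Amplification A = ΔT/ΔT₀ = 1.89/1.52 = 1.243.
Total gain g = 1 − 1/A = 1 − 1/1.243 = 0.1955.
Known gains sum to 0.0845 + 0.129 − 0.0634 + 0.0185 = 0.1686.
g_pf = 0.1955 − 0.1686 = 0.03.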